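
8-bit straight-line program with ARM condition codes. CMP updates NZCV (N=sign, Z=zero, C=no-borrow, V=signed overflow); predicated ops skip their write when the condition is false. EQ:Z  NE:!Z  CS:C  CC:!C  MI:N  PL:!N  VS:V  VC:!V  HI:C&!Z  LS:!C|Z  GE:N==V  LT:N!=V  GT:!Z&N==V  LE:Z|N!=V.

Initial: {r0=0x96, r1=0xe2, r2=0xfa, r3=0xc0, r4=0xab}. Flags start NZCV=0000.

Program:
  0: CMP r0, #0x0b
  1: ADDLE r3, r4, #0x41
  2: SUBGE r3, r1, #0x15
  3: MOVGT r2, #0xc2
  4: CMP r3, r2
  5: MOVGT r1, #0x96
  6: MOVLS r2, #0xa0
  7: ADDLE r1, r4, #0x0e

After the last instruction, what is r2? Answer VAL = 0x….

VAL = 0xa0

[0] flags=1010 → (cmp)
[1] flags=1010 LE?T → r3=0xec
[2] flags=1010 GE?F → skip
[3] flags=1010 GT?F → skip
[4] flags=1000 → (cmp)
[5] flags=1000 GT?F → skip
[6] flags=1000 LS?T → r2=0xa0
[7] flags=1000 LE?T → r1=0xb9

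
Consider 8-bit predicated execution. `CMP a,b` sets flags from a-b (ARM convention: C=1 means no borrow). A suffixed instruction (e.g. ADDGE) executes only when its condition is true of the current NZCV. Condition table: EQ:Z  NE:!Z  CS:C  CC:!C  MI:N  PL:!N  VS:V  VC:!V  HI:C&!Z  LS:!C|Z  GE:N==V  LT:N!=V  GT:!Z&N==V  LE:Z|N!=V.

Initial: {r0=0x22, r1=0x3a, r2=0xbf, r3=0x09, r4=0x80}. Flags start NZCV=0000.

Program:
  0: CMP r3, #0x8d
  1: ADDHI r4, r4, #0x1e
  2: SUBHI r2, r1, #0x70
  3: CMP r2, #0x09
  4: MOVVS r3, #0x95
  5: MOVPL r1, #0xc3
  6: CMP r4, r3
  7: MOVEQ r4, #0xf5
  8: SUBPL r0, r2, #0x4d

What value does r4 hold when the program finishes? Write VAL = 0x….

[0] flags=0000 → (cmp)
[1] flags=0000 HI?F → skip
[2] flags=0000 HI?F → skip
[3] flags=1010 → (cmp)
[4] flags=1010 VS?F → skip
[5] flags=1010 PL?F → skip
[6] flags=0011 → (cmp)
[7] flags=0011 EQ?F → skip
[8] flags=0011 PL?T → r0=0x72

VAL = 0x80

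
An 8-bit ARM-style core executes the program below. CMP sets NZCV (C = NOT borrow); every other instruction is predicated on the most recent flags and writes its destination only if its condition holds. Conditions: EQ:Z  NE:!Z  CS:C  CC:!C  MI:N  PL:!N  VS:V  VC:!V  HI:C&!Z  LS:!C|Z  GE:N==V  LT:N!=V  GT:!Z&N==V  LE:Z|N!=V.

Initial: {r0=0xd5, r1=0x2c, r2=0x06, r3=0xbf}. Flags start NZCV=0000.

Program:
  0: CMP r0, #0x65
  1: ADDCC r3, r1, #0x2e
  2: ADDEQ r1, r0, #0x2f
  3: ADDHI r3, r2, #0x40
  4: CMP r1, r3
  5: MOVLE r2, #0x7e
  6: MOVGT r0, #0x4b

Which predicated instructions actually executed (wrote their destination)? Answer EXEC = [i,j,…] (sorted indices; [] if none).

0: ✓ CMP  NZCV=0011
1: · ADDCC
2: · ADDEQ
3: ✓ ADDHI  r3←0x46
4: ✓ CMP  NZCV=1000
5: ✓ MOVLE  r2←0x7e
6: · MOVGT

EXEC = [3,5]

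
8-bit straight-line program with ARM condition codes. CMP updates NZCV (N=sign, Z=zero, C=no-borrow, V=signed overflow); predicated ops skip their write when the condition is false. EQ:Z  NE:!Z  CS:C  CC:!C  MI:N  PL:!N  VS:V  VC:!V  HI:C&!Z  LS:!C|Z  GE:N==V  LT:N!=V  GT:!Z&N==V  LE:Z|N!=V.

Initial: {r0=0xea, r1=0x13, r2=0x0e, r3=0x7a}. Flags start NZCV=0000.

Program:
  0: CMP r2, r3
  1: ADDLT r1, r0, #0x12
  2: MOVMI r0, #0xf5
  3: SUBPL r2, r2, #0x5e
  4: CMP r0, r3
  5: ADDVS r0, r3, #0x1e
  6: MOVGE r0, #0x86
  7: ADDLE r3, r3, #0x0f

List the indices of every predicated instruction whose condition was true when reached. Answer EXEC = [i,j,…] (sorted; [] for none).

EXEC = [1,2,5,7]

[0] flags=1000 → (cmp)
[1] flags=1000 LT?T → r1=0xfc
[2] flags=1000 MI?T → r0=0xf5
[3] flags=1000 PL?F → skip
[4] flags=0011 → (cmp)
[5] flags=0011 VS?T → r0=0x98
[6] flags=0011 GE?F → skip
[7] flags=0011 LE?T → r3=0x89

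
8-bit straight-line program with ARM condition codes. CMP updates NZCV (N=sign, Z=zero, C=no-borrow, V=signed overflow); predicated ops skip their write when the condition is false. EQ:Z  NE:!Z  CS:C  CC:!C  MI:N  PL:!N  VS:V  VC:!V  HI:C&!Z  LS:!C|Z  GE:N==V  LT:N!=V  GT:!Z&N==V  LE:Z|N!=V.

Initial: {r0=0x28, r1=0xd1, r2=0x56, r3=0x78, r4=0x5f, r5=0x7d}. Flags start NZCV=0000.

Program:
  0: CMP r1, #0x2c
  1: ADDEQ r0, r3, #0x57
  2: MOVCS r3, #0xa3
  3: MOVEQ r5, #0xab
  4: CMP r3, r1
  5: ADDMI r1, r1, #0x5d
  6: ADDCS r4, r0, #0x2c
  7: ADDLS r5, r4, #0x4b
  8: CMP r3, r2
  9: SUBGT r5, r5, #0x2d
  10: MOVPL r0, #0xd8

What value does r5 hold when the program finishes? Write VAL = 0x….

[0] flags=1010 → (cmp)
[1] flags=1010 EQ?F → skip
[2] flags=1010 CS?T → r3=0xa3
[3] flags=1010 EQ?F → skip
[4] flags=1000 → (cmp)
[5] flags=1000 MI?T → r1=0x2e
[6] flags=1000 CS?F → skip
[7] flags=1000 LS?T → r5=0xaa
[8] flags=0011 → (cmp)
[9] flags=0011 GT?F → skip
[10] flags=0011 PL?T → r0=0xd8

VAL = 0xaa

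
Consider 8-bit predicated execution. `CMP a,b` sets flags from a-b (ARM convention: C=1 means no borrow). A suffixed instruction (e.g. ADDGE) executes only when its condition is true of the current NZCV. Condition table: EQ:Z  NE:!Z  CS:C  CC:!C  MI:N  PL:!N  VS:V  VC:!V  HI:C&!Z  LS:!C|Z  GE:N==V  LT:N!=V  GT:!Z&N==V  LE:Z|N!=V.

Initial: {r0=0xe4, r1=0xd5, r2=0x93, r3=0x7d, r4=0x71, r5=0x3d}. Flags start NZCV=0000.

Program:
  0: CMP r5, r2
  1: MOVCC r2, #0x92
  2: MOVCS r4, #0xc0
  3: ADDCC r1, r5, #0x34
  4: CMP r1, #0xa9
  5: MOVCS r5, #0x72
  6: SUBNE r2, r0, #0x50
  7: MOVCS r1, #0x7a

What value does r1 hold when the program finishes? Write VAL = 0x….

0: ✓ CMP  NZCV=1001
1: ✓ MOVCC  r2←0x92
2: · MOVCS
3: ✓ ADDCC  r1←0x71
4: ✓ CMP  NZCV=1001
5: · MOVCS
6: ✓ SUBNE  r2←0x94
7: · MOVCS

VAL = 0x71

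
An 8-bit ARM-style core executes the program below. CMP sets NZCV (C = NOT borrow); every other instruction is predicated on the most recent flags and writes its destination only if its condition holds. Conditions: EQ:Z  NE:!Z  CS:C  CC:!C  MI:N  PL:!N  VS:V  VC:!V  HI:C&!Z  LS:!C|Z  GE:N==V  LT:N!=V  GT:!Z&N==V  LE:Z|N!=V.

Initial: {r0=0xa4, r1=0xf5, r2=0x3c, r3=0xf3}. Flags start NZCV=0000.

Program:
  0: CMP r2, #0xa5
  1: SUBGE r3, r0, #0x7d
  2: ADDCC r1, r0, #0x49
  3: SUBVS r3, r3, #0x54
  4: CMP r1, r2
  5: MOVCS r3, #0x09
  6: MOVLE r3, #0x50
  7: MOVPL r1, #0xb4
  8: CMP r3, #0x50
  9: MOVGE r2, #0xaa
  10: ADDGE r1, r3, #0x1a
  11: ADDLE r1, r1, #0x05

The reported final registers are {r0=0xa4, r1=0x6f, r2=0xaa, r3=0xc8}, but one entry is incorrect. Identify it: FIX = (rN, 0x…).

FIX = (r3, 0x50)

[0] flags=1001 → (cmp)
[1] flags=1001 GE?T → r3=0x27
[2] flags=1001 CC?T → r1=0xed
[3] flags=1001 VS?T → r3=0xd3
[4] flags=1010 → (cmp)
[5] flags=1010 CS?T → r3=0x09
[6] flags=1010 LE?T → r3=0x50
[7] flags=1010 PL?F → skip
[8] flags=0110 → (cmp)
[9] flags=0110 GE?T → r2=0xaa
[10] flags=0110 GE?T → r1=0x6a
[11] flags=0110 LE?T → r1=0x6f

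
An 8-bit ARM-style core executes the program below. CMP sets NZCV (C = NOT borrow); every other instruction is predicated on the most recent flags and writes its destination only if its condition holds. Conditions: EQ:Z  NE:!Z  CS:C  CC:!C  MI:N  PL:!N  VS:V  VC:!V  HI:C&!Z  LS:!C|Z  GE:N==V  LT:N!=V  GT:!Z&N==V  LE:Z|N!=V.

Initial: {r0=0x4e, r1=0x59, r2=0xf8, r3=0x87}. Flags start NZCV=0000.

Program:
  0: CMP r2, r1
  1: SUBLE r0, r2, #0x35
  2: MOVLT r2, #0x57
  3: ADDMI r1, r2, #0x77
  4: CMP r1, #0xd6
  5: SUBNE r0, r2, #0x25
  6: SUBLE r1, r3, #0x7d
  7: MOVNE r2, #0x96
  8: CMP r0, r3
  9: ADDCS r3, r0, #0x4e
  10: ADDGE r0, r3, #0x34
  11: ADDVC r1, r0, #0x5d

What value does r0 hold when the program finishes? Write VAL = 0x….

VAL = 0xbb

0: ✓ CMP  NZCV=1010
1: ✓ SUBLE  r0←0xc3
2: ✓ MOVLT  r2←0x57
3: ✓ ADDMI  r1←0xce
4: ✓ CMP  NZCV=1000
5: ✓ SUBNE  r0←0x32
6: ✓ SUBLE  r1←0x0a
7: ✓ MOVNE  r2←0x96
8: ✓ CMP  NZCV=1001
9: · ADDCS
10: ✓ ADDGE  r0←0xbb
11: · ADDVC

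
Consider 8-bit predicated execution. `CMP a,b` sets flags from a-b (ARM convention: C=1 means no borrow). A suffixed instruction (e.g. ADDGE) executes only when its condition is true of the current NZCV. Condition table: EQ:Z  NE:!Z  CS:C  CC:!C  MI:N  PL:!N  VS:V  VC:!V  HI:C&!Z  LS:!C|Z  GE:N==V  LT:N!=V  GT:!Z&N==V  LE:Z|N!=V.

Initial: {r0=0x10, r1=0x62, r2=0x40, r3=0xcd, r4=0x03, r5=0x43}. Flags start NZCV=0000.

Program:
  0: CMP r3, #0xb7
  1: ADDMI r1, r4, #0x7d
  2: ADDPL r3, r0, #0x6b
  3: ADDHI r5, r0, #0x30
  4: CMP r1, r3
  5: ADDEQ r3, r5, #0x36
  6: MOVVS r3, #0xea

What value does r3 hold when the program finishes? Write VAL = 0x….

0: ✓ CMP  NZCV=0010
1: · ADDMI
2: ✓ ADDPL  r3←0x7b
3: ✓ ADDHI  r5←0x40
4: ✓ CMP  NZCV=1000
5: · ADDEQ
6: · MOVVS

VAL = 0x7b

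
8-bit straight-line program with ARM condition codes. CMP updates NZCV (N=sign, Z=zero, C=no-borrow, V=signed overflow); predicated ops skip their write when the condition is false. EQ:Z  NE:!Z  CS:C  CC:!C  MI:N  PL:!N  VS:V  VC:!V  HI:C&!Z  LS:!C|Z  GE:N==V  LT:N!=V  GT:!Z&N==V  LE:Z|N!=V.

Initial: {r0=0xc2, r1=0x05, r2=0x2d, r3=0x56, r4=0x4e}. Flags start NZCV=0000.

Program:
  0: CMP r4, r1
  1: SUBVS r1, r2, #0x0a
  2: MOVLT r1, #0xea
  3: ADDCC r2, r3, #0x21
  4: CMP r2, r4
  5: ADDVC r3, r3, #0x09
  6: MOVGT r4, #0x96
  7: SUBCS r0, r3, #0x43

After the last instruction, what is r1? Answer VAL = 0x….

VAL = 0x05

0: ✓ CMP  NZCV=0010
1: · SUBVS
2: · MOVLT
3: · ADDCC
4: ✓ CMP  NZCV=1000
5: ✓ ADDVC  r3←0x5f
6: · MOVGT
7: · SUBCS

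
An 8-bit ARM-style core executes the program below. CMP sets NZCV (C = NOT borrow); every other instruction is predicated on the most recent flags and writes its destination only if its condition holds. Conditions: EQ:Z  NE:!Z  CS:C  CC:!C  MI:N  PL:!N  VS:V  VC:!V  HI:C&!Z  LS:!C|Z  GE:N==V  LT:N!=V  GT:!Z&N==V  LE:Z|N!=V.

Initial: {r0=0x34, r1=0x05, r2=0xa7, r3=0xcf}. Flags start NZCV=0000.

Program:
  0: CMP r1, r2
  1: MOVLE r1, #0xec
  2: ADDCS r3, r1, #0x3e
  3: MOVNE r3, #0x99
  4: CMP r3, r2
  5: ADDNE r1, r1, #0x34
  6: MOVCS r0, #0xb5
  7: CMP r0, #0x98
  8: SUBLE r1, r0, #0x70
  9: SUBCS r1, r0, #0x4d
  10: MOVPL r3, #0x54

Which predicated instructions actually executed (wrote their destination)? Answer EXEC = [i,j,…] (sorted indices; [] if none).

EXEC = [3,5]

[0] flags=0000 → (cmp)
[1] flags=0000 LE?F → skip
[2] flags=0000 CS?F → skip
[3] flags=0000 NE?T → r3=0x99
[4] flags=1000 → (cmp)
[5] flags=1000 NE?T → r1=0x39
[6] flags=1000 CS?F → skip
[7] flags=1001 → (cmp)
[8] flags=1001 LE?F → skip
[9] flags=1001 CS?F → skip
[10] flags=1001 PL?F → skip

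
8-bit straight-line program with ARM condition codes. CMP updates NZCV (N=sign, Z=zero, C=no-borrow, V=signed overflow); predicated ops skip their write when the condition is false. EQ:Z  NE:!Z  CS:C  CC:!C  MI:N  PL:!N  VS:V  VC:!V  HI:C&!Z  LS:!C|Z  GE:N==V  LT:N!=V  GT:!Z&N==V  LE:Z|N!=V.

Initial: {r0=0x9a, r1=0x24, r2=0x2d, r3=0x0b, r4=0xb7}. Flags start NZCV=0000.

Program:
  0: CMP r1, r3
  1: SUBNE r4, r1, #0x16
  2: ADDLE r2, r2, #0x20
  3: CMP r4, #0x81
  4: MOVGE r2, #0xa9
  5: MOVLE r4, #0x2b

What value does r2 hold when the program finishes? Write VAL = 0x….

0: ✓ CMP  NZCV=0010
1: ✓ SUBNE  r4←0x0e
2: · ADDLE
3: ✓ CMP  NZCV=1001
4: ✓ MOVGE  r2←0xa9
5: · MOVLE

VAL = 0xa9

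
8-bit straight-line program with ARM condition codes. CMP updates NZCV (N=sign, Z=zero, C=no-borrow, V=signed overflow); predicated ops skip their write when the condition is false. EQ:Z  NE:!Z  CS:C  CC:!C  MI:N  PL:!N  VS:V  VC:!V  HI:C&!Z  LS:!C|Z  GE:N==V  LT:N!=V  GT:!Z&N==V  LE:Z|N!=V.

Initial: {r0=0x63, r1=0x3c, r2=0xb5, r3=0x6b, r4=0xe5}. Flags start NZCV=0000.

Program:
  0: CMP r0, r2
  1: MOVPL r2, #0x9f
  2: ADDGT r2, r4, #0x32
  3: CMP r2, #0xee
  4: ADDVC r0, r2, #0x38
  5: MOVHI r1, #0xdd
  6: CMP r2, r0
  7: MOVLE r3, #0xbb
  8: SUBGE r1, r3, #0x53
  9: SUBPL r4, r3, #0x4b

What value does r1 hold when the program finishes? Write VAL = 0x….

0: ✓ CMP  NZCV=1001
1: · MOVPL
2: ✓ ADDGT  r2←0x17
3: ✓ CMP  NZCV=0000
4: ✓ ADDVC  r0←0x4f
5: · MOVHI
6: ✓ CMP  NZCV=1000
7: ✓ MOVLE  r3←0xbb
8: · SUBGE
9: · SUBPL

VAL = 0x3c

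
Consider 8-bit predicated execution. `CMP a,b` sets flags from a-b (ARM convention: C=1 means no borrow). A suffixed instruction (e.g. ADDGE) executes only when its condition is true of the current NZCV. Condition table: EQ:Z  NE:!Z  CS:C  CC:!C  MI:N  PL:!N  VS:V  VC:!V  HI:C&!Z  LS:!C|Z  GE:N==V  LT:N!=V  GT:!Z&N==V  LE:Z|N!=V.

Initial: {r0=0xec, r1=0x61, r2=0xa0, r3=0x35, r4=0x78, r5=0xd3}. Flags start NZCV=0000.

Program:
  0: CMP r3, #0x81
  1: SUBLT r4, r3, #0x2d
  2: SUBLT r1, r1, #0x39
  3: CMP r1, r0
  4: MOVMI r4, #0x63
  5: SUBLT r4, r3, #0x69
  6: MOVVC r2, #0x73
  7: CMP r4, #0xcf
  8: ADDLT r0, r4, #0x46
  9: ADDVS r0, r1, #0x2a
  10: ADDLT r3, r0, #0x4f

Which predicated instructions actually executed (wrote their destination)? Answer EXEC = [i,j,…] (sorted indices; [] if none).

[0] flags=1001 → (cmp)
[1] flags=1001 LT?F → skip
[2] flags=1001 LT?F → skip
[3] flags=0000 → (cmp)
[4] flags=0000 MI?F → skip
[5] flags=0000 LT?F → skip
[6] flags=0000 VC?T → r2=0x73
[7] flags=1001 → (cmp)
[8] flags=1001 LT?F → skip
[9] flags=1001 VS?T → r0=0x8b
[10] flags=1001 LT?F → skip

EXEC = [6,9]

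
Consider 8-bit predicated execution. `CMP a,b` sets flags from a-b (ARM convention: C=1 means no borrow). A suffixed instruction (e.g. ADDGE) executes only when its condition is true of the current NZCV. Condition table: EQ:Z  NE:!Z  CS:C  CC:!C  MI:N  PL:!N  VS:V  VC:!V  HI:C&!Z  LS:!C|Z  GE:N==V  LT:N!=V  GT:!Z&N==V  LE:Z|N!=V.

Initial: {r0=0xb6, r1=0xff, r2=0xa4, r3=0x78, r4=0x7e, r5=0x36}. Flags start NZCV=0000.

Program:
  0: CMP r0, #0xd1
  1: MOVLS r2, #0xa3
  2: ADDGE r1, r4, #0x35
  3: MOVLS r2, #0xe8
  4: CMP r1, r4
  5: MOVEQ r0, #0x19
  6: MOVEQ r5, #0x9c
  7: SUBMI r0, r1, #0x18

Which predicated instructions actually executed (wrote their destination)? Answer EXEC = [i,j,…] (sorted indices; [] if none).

EXEC = [1,3,7]

[0] flags=1000 → (cmp)
[1] flags=1000 LS?T → r2=0xa3
[2] flags=1000 GE?F → skip
[3] flags=1000 LS?T → r2=0xe8
[4] flags=1010 → (cmp)
[5] flags=1010 EQ?F → skip
[6] flags=1010 EQ?F → skip
[7] flags=1010 MI?T → r0=0xe7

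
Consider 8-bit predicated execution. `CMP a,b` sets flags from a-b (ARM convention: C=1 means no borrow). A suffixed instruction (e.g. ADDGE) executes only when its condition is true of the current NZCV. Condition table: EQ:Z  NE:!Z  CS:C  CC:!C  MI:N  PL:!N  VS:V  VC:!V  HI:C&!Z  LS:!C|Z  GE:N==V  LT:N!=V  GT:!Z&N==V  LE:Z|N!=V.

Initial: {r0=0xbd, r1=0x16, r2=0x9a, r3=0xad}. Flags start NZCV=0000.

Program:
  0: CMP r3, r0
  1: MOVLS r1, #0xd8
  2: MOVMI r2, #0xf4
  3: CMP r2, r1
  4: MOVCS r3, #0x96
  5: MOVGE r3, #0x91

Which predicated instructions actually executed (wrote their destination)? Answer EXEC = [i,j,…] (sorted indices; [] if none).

[0] flags=1000 → (cmp)
[1] flags=1000 LS?T → r1=0xd8
[2] flags=1000 MI?T → r2=0xf4
[3] flags=0010 → (cmp)
[4] flags=0010 CS?T → r3=0x96
[5] flags=0010 GE?T → r3=0x91

EXEC = [1,2,4,5]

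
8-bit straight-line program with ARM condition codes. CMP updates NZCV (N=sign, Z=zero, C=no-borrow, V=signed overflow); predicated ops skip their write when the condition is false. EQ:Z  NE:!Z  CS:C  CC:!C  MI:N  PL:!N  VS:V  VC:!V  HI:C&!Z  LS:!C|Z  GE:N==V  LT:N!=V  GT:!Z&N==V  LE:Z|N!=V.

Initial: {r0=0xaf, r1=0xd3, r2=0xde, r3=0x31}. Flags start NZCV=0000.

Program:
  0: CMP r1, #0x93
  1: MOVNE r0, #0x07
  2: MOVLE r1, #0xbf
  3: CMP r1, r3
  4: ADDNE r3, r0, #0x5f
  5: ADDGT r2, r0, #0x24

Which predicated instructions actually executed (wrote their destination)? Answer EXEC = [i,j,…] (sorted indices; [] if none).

0: ✓ CMP  NZCV=0010
1: ✓ MOVNE  r0←0x07
2: · MOVLE
3: ✓ CMP  NZCV=1010
4: ✓ ADDNE  r3←0x66
5: · ADDGT

EXEC = [1,4]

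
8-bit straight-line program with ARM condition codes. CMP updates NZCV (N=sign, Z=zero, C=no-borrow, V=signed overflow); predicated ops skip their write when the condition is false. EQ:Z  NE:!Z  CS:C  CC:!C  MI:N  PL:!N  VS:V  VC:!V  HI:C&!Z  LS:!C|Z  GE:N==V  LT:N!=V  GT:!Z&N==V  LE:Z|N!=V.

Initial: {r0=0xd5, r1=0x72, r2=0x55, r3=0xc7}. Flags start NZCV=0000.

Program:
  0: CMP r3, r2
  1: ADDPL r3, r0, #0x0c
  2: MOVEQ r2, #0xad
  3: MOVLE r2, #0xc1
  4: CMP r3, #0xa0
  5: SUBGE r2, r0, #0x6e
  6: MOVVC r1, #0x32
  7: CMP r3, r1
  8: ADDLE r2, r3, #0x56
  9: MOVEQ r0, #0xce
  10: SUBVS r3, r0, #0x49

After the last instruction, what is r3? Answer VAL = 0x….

0: ✓ CMP  NZCV=0011
1: ✓ ADDPL  r3←0xe1
2: · MOVEQ
3: ✓ MOVLE  r2←0xc1
4: ✓ CMP  NZCV=0010
5: ✓ SUBGE  r2←0x67
6: ✓ MOVVC  r1←0x32
7: ✓ CMP  NZCV=1010
8: ✓ ADDLE  r2←0x37
9: · MOVEQ
10: · SUBVS

VAL = 0xe1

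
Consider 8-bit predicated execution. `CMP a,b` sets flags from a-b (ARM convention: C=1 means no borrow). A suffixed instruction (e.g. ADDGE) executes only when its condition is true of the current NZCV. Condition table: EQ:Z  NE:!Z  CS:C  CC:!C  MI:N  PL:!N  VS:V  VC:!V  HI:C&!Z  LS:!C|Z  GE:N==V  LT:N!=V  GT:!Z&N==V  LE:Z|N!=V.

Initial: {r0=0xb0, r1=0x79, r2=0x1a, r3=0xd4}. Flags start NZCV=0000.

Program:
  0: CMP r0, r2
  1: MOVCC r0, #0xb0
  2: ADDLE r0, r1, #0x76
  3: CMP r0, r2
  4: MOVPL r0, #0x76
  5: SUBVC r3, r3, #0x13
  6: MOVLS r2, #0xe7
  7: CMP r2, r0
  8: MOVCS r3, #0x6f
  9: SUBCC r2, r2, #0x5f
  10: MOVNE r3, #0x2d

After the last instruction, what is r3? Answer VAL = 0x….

0: ✓ CMP  NZCV=1010
1: · MOVCC
2: ✓ ADDLE  r0←0xef
3: ✓ CMP  NZCV=1010
4: · MOVPL
5: ✓ SUBVC  r3←0xc1
6: · MOVLS
7: ✓ CMP  NZCV=0000
8: · MOVCS
9: ✓ SUBCC  r2←0xbb
10: ✓ MOVNE  r3←0x2d

VAL = 0x2d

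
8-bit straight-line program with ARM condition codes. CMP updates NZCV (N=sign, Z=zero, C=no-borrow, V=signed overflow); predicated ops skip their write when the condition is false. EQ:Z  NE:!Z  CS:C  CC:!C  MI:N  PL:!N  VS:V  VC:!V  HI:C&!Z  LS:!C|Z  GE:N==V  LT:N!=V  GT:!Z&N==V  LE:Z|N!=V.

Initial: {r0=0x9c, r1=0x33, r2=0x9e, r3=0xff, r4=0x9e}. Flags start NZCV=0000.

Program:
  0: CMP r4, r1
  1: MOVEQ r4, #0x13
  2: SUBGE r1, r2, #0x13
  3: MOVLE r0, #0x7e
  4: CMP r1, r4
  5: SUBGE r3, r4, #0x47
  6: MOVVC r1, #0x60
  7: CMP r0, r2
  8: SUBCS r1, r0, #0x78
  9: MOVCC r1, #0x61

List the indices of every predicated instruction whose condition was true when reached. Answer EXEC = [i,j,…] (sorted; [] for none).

[0] flags=0011 → (cmp)
[1] flags=0011 EQ?F → skip
[2] flags=0011 GE?F → skip
[3] flags=0011 LE?T → r0=0x7e
[4] flags=1001 → (cmp)
[5] flags=1001 GE?T → r3=0x57
[6] flags=1001 VC?F → skip
[7] flags=1001 → (cmp)
[8] flags=1001 CS?F → skip
[9] flags=1001 CC?T → r1=0x61

EXEC = [3,5,9]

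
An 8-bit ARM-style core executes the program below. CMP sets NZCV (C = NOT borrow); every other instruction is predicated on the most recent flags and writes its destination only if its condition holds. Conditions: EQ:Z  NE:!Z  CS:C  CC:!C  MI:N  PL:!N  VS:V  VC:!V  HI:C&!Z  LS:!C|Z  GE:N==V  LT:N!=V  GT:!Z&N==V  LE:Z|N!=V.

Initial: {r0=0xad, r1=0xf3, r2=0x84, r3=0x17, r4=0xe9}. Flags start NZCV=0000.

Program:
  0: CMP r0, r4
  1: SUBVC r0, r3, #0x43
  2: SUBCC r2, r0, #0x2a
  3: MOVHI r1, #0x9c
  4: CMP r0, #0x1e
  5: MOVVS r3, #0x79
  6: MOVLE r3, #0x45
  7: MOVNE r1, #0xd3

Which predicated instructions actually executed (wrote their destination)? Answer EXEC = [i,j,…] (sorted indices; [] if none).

EXEC = [1,2,6,7]

0: ✓ CMP  NZCV=1000
1: ✓ SUBVC  r0←0xd4
2: ✓ SUBCC  r2←0xaa
3: · MOVHI
4: ✓ CMP  NZCV=1010
5: · MOVVS
6: ✓ MOVLE  r3←0x45
7: ✓ MOVNE  r1←0xd3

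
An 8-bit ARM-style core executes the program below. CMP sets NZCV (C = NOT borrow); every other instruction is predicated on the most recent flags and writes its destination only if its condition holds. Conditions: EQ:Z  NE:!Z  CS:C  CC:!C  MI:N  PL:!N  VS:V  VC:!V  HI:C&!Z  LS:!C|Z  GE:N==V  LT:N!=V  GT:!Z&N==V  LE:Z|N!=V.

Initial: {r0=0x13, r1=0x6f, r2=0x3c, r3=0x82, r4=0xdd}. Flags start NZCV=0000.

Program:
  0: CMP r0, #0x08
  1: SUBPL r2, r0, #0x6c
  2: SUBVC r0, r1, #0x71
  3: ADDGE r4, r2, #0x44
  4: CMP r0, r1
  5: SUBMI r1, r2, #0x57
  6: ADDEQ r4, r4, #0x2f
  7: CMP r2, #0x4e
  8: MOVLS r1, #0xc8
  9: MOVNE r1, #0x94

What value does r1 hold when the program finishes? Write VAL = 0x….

0: ✓ CMP  NZCV=0010
1: ✓ SUBPL  r2←0xa7
2: ✓ SUBVC  r0←0xfe
3: ✓ ADDGE  r4←0xeb
4: ✓ CMP  NZCV=1010
5: ✓ SUBMI  r1←0x50
6: · ADDEQ
7: ✓ CMP  NZCV=0011
8: · MOVLS
9: ✓ MOVNE  r1←0x94

VAL = 0x94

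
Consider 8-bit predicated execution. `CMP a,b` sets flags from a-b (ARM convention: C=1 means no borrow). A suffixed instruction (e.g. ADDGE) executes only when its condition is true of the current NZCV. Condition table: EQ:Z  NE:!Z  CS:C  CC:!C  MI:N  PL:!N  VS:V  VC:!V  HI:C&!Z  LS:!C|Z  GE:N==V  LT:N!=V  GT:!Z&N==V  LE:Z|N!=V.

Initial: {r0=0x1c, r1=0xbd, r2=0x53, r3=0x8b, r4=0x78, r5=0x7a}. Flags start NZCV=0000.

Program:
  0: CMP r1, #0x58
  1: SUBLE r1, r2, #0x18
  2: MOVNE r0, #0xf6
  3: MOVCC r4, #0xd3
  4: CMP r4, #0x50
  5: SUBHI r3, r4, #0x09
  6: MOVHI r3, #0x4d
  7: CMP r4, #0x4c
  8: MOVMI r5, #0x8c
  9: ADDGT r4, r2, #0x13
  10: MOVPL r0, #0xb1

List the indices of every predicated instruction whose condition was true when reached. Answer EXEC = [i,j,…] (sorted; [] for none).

EXEC = [1,2,5,6,9,10]

[0] flags=0011 → (cmp)
[1] flags=0011 LE?T → r1=0x3b
[2] flags=0011 NE?T → r0=0xf6
[3] flags=0011 CC?F → skip
[4] flags=0010 → (cmp)
[5] flags=0010 HI?T → r3=0x6f
[6] flags=0010 HI?T → r3=0x4d
[7] flags=0010 → (cmp)
[8] flags=0010 MI?F → skip
[9] flags=0010 GT?T → r4=0x66
[10] flags=0010 PL?T → r0=0xb1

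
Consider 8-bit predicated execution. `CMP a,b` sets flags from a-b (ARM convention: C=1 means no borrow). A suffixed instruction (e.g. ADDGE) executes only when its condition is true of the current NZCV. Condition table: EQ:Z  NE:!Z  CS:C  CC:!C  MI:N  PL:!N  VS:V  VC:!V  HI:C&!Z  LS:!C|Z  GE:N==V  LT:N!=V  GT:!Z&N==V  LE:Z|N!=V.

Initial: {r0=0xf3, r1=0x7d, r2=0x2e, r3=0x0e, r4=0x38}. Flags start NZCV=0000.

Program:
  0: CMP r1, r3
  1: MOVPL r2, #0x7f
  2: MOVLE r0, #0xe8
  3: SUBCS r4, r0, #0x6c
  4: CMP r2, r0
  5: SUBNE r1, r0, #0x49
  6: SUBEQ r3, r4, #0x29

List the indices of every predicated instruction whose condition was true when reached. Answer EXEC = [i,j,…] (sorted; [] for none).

[0] flags=0010 → (cmp)
[1] flags=0010 PL?T → r2=0x7f
[2] flags=0010 LE?F → skip
[3] flags=0010 CS?T → r4=0x87
[4] flags=1001 → (cmp)
[5] flags=1001 NE?T → r1=0xaa
[6] flags=1001 EQ?F → skip

EXEC = [1,3,5]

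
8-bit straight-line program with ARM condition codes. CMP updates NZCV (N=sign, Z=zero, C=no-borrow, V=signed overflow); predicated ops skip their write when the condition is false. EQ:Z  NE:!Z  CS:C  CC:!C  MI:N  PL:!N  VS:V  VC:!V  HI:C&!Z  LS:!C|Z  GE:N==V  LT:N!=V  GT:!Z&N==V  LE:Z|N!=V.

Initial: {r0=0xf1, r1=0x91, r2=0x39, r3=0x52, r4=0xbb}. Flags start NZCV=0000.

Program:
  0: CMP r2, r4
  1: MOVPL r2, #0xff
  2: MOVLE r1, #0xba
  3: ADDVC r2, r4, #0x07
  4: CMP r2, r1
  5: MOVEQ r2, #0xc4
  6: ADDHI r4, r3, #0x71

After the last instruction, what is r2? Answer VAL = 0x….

0: ✓ CMP  NZCV=0000
1: ✓ MOVPL  r2←0xff
2: · MOVLE
3: ✓ ADDVC  r2←0xc2
4: ✓ CMP  NZCV=0010
5: · MOVEQ
6: ✓ ADDHI  r4←0xc3

VAL = 0xc2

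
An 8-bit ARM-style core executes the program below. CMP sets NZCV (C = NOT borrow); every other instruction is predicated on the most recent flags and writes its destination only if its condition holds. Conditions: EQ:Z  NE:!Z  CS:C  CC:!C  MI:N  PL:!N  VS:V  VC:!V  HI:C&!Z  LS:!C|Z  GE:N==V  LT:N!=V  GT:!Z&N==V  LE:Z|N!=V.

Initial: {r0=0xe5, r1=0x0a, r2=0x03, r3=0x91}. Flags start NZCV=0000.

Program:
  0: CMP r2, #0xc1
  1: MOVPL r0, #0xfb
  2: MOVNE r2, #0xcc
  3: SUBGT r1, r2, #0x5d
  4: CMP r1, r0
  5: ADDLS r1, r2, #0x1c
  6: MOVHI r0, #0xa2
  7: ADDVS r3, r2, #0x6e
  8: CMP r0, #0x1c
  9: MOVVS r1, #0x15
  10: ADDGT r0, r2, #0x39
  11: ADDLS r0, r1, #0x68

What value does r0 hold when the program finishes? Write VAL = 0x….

0: ✓ CMP  NZCV=0000
1: ✓ MOVPL  r0←0xfb
2: ✓ MOVNE  r2←0xcc
3: ✓ SUBGT  r1←0x6f
4: ✓ CMP  NZCV=0000
5: ✓ ADDLS  r1←0xe8
6: · MOVHI
7: · ADDVS
8: ✓ CMP  NZCV=1010
9: · MOVVS
10: · ADDGT
11: · ADDLS

VAL = 0xfb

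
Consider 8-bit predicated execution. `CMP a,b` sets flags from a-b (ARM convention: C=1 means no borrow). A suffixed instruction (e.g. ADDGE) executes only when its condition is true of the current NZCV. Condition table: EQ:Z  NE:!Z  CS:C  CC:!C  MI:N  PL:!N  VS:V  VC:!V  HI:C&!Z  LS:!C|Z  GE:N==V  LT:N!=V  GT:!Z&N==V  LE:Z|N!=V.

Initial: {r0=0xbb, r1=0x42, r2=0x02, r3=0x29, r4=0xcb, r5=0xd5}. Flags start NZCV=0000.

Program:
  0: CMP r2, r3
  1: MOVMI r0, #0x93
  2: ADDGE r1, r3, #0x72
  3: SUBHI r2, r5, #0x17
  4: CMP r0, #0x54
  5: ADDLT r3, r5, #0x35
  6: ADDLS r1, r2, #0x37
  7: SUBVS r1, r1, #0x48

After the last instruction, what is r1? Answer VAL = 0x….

0: ✓ CMP  NZCV=1000
1: ✓ MOVMI  r0←0x93
2: · ADDGE
3: · SUBHI
4: ✓ CMP  NZCV=0011
5: ✓ ADDLT  r3←0x0a
6: · ADDLS
7: ✓ SUBVS  r1←0xfa

VAL = 0xfa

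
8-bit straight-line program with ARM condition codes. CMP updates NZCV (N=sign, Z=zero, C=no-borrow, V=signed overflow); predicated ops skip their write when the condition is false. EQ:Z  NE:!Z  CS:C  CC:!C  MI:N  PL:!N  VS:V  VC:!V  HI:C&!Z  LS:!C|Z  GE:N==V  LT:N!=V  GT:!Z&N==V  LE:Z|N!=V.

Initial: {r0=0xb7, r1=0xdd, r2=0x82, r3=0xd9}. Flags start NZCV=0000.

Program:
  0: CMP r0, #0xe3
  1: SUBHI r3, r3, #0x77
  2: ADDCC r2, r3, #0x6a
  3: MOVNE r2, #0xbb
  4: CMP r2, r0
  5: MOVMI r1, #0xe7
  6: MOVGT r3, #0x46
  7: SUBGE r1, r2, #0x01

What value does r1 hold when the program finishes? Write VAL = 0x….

[0] flags=1000 → (cmp)
[1] flags=1000 HI?F → skip
[2] flags=1000 CC?T → r2=0x43
[3] flags=1000 NE?T → r2=0xbb
[4] flags=0010 → (cmp)
[5] flags=0010 MI?F → skip
[6] flags=0010 GT?T → r3=0x46
[7] flags=0010 GE?T → r1=0xba

VAL = 0xba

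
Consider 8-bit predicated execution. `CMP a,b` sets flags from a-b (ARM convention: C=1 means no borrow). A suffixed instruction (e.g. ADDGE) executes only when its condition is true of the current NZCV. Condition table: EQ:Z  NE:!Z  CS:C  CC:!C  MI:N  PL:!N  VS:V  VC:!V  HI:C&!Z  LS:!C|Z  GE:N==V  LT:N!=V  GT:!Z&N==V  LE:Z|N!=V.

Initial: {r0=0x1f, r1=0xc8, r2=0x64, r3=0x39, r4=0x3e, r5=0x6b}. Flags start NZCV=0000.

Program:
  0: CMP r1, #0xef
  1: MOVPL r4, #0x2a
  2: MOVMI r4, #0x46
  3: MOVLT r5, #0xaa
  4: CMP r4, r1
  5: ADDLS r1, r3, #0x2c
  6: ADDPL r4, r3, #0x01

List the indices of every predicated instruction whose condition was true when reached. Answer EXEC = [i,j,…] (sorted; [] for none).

EXEC = [2,3,5,6]

[0] flags=1000 → (cmp)
[1] flags=1000 PL?F → skip
[2] flags=1000 MI?T → r4=0x46
[3] flags=1000 LT?T → r5=0xaa
[4] flags=0000 → (cmp)
[5] flags=0000 LS?T → r1=0x65
[6] flags=0000 PL?T → r4=0x3a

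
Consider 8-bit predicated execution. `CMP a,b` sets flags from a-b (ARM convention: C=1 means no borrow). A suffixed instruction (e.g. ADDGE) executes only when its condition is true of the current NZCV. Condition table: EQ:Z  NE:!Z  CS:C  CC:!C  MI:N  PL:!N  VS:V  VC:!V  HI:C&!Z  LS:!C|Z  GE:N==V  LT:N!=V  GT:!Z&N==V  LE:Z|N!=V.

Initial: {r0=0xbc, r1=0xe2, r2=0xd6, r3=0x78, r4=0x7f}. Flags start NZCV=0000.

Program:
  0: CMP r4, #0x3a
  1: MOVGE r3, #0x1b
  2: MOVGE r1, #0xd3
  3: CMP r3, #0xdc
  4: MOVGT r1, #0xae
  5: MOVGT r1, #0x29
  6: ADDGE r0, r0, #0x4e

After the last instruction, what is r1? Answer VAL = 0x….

0: ✓ CMP  NZCV=0010
1: ✓ MOVGE  r3←0x1b
2: ✓ MOVGE  r1←0xd3
3: ✓ CMP  NZCV=0000
4: ✓ MOVGT  r1←0xae
5: ✓ MOVGT  r1←0x29
6: ✓ ADDGE  r0←0x0a

VAL = 0x29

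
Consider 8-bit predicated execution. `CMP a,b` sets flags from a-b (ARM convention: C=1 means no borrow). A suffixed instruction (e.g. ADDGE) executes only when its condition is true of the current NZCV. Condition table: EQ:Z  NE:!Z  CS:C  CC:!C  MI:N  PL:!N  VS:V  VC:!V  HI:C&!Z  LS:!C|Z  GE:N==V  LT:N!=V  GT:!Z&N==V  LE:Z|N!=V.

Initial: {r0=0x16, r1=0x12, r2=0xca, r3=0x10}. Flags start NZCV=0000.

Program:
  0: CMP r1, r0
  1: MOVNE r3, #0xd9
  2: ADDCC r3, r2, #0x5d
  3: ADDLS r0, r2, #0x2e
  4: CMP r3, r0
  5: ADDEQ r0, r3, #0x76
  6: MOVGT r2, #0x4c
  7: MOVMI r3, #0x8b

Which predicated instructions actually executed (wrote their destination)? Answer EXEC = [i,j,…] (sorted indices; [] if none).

EXEC = [1,2,3,6]

0: ✓ CMP  NZCV=1000
1: ✓ MOVNE  r3←0xd9
2: ✓ ADDCC  r3←0x27
3: ✓ ADDLS  r0←0xf8
4: ✓ CMP  NZCV=0000
5: · ADDEQ
6: ✓ MOVGT  r2←0x4c
7: · MOVMI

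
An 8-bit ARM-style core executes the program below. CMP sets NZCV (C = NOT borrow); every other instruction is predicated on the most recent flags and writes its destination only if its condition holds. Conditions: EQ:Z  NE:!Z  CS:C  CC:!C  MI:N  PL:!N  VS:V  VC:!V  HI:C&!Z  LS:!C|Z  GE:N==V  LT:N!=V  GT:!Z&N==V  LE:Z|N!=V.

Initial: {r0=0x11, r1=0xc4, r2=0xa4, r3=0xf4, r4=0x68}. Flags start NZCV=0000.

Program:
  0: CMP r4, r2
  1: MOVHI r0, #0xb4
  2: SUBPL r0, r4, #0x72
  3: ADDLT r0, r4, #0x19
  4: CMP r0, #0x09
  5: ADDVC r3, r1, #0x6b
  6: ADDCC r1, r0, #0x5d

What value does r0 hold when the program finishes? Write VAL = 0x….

VAL = 0x11

0: ✓ CMP  NZCV=1001
1: · MOVHI
2: · SUBPL
3: · ADDLT
4: ✓ CMP  NZCV=0010
5: ✓ ADDVC  r3←0x2f
6: · ADDCC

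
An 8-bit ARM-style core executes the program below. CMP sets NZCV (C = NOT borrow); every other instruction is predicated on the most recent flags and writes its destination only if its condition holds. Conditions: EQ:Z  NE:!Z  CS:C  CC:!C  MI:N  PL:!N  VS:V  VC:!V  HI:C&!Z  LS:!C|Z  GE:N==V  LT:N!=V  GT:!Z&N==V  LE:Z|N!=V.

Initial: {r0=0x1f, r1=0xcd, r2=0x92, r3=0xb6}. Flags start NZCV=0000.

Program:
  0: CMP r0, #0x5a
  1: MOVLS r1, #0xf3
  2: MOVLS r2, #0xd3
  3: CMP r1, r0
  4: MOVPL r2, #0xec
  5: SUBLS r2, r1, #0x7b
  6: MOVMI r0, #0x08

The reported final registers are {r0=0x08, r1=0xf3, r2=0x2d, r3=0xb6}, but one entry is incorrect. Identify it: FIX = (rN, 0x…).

[0] flags=1000 → (cmp)
[1] flags=1000 LS?T → r1=0xf3
[2] flags=1000 LS?T → r2=0xd3
[3] flags=1010 → (cmp)
[4] flags=1010 PL?F → skip
[5] flags=1010 LS?F → skip
[6] flags=1010 MI?T → r0=0x08

FIX = (r2, 0xd3)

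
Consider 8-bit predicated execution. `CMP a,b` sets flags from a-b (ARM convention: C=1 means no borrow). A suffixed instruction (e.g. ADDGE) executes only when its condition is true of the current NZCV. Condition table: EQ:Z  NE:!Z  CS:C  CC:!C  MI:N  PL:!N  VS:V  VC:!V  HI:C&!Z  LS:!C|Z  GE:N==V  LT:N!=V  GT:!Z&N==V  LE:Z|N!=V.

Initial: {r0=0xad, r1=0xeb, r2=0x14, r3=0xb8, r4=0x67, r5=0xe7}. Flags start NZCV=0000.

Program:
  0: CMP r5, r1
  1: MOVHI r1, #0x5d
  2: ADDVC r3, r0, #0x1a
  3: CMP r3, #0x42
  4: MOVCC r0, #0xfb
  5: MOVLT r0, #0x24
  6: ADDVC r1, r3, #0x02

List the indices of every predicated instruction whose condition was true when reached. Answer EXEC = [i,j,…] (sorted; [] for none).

[0] flags=1000 → (cmp)
[1] flags=1000 HI?F → skip
[2] flags=1000 VC?T → r3=0xc7
[3] flags=1010 → (cmp)
[4] flags=1010 CC?F → skip
[5] flags=1010 LT?T → r0=0x24
[6] flags=1010 VC?T → r1=0xc9

EXEC = [2,5,6]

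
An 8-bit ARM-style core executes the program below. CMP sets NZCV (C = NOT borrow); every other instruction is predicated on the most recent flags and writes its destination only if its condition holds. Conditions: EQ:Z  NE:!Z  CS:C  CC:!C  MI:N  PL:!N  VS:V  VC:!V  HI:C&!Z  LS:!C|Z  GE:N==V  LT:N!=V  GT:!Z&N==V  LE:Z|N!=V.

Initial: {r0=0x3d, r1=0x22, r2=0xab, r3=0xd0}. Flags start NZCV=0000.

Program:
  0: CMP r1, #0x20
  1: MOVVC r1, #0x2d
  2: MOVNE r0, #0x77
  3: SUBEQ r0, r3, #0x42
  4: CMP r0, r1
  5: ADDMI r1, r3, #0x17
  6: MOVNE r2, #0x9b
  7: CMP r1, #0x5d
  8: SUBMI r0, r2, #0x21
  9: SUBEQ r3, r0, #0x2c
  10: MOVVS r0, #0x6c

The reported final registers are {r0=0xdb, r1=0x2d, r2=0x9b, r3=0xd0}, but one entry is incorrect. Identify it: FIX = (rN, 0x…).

0: ✓ CMP  NZCV=0010
1: ✓ MOVVC  r1←0x2d
2: ✓ MOVNE  r0←0x77
3: · SUBEQ
4: ✓ CMP  NZCV=0010
5: · ADDMI
6: ✓ MOVNE  r2←0x9b
7: ✓ CMP  NZCV=1000
8: ✓ SUBMI  r0←0x7a
9: · SUBEQ
10: · MOVVS

FIX = (r0, 0x7a)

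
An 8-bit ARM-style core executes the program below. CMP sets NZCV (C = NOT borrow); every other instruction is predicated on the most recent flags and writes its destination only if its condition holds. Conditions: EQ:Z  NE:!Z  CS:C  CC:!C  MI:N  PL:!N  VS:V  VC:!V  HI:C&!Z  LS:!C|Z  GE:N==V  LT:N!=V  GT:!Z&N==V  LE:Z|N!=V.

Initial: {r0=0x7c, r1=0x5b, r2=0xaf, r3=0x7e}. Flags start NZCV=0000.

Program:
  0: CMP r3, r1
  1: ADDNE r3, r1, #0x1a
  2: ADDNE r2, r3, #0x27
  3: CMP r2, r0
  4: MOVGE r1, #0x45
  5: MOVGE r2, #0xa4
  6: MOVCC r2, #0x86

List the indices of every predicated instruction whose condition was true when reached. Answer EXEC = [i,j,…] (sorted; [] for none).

0: ✓ CMP  NZCV=0010
1: ✓ ADDNE  r3←0x75
2: ✓ ADDNE  r2←0x9c
3: ✓ CMP  NZCV=0011
4: · MOVGE
5: · MOVGE
6: · MOVCC

EXEC = [1,2]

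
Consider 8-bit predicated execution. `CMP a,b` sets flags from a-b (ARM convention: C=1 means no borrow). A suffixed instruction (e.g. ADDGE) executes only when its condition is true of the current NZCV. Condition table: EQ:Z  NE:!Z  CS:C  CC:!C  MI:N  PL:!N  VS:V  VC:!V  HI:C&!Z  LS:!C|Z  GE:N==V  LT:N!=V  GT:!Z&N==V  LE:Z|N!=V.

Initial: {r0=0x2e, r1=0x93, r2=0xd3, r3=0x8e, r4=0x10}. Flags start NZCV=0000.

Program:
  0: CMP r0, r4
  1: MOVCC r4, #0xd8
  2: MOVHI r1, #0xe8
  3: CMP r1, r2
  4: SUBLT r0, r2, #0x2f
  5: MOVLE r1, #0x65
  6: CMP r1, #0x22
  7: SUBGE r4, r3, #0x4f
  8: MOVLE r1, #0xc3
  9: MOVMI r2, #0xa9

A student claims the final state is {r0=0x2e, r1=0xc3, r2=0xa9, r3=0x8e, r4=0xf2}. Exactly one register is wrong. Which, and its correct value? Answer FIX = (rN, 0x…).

FIX = (r4, 0x10)

0: ✓ CMP  NZCV=0010
1: · MOVCC
2: ✓ MOVHI  r1←0xe8
3: ✓ CMP  NZCV=0010
4: · SUBLT
5: · MOVLE
6: ✓ CMP  NZCV=1010
7: · SUBGE
8: ✓ MOVLE  r1←0xc3
9: ✓ MOVMI  r2←0xa9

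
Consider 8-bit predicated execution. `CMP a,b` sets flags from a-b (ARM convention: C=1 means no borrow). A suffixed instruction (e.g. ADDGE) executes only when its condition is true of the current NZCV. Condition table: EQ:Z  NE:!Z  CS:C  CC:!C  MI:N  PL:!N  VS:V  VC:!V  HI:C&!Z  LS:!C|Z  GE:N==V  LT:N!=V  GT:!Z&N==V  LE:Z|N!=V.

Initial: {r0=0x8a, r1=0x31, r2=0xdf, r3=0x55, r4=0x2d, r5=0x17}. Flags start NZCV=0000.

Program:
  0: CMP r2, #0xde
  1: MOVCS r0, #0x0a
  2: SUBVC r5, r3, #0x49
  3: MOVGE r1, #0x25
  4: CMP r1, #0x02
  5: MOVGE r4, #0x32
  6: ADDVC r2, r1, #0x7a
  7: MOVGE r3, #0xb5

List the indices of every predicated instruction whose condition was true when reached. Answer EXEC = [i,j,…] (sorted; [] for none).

EXEC = [1,2,3,5,6,7]

[0] flags=0010 → (cmp)
[1] flags=0010 CS?T → r0=0x0a
[2] flags=0010 VC?T → r5=0x0c
[3] flags=0010 GE?T → r1=0x25
[4] flags=0010 → (cmp)
[5] flags=0010 GE?T → r4=0x32
[6] flags=0010 VC?T → r2=0x9f
[7] flags=0010 GE?T → r3=0xb5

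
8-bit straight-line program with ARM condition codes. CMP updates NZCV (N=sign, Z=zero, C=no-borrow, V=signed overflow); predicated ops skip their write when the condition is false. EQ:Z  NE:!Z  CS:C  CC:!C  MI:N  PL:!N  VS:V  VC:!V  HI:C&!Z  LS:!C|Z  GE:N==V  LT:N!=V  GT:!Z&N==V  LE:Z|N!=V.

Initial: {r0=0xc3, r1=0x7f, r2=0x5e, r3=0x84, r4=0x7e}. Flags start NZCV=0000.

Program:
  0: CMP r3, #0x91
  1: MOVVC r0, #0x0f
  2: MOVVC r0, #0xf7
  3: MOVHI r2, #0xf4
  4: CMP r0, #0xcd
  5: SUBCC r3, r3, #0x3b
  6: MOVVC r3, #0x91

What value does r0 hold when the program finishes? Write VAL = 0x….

VAL = 0xf7

0: ✓ CMP  NZCV=1000
1: ✓ MOVVC  r0←0x0f
2: ✓ MOVVC  r0←0xf7
3: · MOVHI
4: ✓ CMP  NZCV=0010
5: · SUBCC
6: ✓ MOVVC  r3←0x91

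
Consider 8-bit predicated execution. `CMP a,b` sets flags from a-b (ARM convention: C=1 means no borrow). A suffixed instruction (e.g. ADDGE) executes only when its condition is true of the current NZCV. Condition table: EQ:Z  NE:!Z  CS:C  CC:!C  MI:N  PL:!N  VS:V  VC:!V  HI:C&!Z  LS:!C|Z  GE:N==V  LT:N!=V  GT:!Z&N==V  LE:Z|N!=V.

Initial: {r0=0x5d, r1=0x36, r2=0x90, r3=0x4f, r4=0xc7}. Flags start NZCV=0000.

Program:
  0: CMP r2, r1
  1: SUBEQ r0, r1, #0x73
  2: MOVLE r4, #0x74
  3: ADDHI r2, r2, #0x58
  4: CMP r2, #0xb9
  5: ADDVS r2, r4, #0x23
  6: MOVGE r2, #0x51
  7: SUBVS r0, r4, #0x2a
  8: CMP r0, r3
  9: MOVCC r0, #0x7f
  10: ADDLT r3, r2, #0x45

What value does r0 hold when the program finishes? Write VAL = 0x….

VAL = 0x5d

[0] flags=0011 → (cmp)
[1] flags=0011 EQ?F → skip
[2] flags=0011 LE?T → r4=0x74
[3] flags=0011 HI?T → r2=0xe8
[4] flags=0010 → (cmp)
[5] flags=0010 VS?F → skip
[6] flags=0010 GE?T → r2=0x51
[7] flags=0010 VS?F → skip
[8] flags=0010 → (cmp)
[9] flags=0010 CC?F → skip
[10] flags=0010 LT?F → skip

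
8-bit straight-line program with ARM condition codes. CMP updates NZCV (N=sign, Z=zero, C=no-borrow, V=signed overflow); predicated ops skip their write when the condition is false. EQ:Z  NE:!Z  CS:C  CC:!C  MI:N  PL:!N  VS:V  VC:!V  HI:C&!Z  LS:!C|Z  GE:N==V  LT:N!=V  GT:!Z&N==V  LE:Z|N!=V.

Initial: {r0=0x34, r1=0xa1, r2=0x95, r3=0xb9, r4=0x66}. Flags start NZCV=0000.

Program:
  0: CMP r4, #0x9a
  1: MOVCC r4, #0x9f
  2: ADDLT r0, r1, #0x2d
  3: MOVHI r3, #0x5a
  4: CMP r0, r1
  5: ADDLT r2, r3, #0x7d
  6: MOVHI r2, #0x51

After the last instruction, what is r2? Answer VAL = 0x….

0: ✓ CMP  NZCV=1001
1: ✓ MOVCC  r4←0x9f
2: · ADDLT
3: · MOVHI
4: ✓ CMP  NZCV=1001
5: · ADDLT
6: · MOVHI

VAL = 0x95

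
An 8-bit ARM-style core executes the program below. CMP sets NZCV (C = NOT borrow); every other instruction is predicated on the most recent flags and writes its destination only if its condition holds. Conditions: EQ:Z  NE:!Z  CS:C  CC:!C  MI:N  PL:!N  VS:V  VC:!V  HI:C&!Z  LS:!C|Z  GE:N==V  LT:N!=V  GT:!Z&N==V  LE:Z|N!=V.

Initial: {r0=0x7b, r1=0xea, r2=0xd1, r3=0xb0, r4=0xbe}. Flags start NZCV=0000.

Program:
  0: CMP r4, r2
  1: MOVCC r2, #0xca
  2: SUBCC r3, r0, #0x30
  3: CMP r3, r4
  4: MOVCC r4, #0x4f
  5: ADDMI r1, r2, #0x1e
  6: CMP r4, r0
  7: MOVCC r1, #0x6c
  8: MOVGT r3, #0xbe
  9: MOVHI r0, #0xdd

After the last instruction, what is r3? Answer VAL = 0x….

VAL = 0x4b

[0] flags=1000 → (cmp)
[1] flags=1000 CC?T → r2=0xca
[2] flags=1000 CC?T → r3=0x4b
[3] flags=1001 → (cmp)
[4] flags=1001 CC?T → r4=0x4f
[5] flags=1001 MI?T → r1=0xe8
[6] flags=1000 → (cmp)
[7] flags=1000 CC?T → r1=0x6c
[8] flags=1000 GT?F → skip
[9] flags=1000 HI?F → skip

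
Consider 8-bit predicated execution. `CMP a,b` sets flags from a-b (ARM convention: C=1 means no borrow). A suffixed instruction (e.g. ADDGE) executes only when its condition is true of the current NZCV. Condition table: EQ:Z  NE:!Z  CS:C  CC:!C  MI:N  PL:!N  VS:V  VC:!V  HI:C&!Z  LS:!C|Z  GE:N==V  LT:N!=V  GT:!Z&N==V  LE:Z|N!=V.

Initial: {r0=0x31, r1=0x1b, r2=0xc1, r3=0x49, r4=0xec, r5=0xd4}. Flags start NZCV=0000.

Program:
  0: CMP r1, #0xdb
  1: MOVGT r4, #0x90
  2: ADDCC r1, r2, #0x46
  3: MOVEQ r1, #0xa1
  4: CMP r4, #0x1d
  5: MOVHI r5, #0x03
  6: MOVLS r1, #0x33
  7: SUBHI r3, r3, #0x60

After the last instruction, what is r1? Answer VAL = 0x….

VAL = 0x07

0: ✓ CMP  NZCV=0000
1: ✓ MOVGT  r4←0x90
2: ✓ ADDCC  r1←0x07
3: · MOVEQ
4: ✓ CMP  NZCV=0011
5: ✓ MOVHI  r5←0x03
6: · MOVLS
7: ✓ SUBHI  r3←0xe9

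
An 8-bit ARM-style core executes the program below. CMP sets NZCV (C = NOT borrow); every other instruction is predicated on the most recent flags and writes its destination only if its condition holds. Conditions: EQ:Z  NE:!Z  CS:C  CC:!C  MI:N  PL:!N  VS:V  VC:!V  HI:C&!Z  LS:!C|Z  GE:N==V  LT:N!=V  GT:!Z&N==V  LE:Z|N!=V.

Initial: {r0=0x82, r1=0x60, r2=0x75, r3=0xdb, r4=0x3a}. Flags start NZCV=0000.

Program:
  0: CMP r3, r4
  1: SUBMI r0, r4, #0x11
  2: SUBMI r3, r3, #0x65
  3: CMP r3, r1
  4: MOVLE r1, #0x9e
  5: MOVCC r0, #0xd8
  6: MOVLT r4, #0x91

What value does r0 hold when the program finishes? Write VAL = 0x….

[0] flags=1010 → (cmp)
[1] flags=1010 MI?T → r0=0x29
[2] flags=1010 MI?T → r3=0x76
[3] flags=0010 → (cmp)
[4] flags=0010 LE?F → skip
[5] flags=0010 CC?F → skip
[6] flags=0010 LT?F → skip

VAL = 0x29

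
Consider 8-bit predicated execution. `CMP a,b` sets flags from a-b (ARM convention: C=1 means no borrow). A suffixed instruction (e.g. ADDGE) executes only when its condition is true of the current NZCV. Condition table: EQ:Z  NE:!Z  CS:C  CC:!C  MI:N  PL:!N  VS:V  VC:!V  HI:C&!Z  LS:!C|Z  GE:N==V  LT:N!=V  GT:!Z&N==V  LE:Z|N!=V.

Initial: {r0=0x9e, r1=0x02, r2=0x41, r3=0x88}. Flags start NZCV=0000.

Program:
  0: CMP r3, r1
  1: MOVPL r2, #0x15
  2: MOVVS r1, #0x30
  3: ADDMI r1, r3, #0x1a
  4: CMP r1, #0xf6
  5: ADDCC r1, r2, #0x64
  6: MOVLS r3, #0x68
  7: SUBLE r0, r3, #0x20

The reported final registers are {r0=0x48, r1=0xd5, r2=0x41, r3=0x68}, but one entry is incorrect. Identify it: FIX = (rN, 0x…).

0: ✓ CMP  NZCV=1010
1: · MOVPL
2: · MOVVS
3: ✓ ADDMI  r1←0xa2
4: ✓ CMP  NZCV=1000
5: ✓ ADDCC  r1←0xa5
6: ✓ MOVLS  r3←0x68
7: ✓ SUBLE  r0←0x48

FIX = (r1, 0xa5)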